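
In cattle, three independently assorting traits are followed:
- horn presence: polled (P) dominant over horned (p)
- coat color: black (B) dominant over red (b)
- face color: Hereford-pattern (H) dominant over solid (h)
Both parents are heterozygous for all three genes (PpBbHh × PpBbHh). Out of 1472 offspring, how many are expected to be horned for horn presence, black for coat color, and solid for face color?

Trihybrid cross: PpBbHh × PpBbHh
Each trait segregates independently with a 3:1 phenotypic ratio, so each gene contributes 3/4 (dominant) or 1/4 (recessive).
Target: horned (horn presence), black (coat color), solid (face color)
Probability = product of independent per-trait probabilities
= 1/4 × 3/4 × 1/4 = 3/64
Expected count = 3/64 × 1472 = 69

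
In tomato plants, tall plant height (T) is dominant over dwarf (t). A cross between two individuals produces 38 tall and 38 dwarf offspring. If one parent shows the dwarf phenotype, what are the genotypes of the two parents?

Observed offspring: 38 tall, 38 dwarf
The observed ratio simplifies to 1:1. One parent shows dwarf, so its genotype must be tt. A 1:1 offspring split requires the other parent to be heterozygous (Tt).
Parent genotypes: tt × Tt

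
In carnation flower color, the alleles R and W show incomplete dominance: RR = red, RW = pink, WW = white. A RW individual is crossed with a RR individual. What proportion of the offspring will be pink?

Punnett square for RW × RR:
Offspring genotypes: 2 RR, 2 RW
Phenotype counts: 2 red, 2 pink
pink: 2 out of 4
Probability: 2/4 = 1/2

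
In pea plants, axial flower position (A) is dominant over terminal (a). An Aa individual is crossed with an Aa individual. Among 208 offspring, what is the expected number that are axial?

Punnett square for Aa × Aa:
Offspring genotypes: 1 AA, 2 Aa, 1 aa
axial: 3, terminal: 1
axial: 3 out of 4 → fraction 3/4
Expected count = 3/4 × 208 = 156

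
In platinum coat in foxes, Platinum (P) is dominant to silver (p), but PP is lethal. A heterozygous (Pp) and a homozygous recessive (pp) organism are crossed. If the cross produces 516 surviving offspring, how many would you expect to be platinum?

Cross: Pp × pp
Punnett square offspring (before lethality): 2 Pp, 2 pp
No PP offspring are produced in this cross.
platinum: 2 out of 4 → fraction 1/2
Expected count = 1/2 × 516 = 258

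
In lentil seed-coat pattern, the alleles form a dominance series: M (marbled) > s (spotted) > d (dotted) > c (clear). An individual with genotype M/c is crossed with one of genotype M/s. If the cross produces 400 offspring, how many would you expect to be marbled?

Cross: M/c × M/s
Allele dominance: M > s > d > c
Offspring genotypes: 1 M/M, 1 M/s, 1 M/c, 1 s/c
Phenotype counts: 3 marbled, 1 spotted
marbled: 3 out of 4 → fraction 3/4
Expected count = 3/4 × 400 = 300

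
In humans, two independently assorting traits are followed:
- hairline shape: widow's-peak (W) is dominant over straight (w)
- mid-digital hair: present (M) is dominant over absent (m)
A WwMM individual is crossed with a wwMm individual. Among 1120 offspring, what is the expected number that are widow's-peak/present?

Dihybrid cross WwMM × wwMm — consider each gene separately:
hairline shape: Ww × ww → 2 Ww, 2 ww → 2 W_ : 2 ww (out of 4)
mid-digital hair: MM × Mm → 2 MM, 2 Mm → 4 M_ (out of 4)
Combine (counts out of 4 × 4 = 16): widow's-peak/present (W_M_) = 2×4 = 8; straight/present (wwM_) = 2×4 = 8
Phenotype counts (out of 16): 8 widow's-peak/present, 8 straight/present
widow's-peak/present: 8 out of 16 → fraction 1/2
Expected count = 1/2 × 1120 = 560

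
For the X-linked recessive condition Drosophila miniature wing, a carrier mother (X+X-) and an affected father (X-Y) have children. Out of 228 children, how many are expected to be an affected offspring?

Cross: X+X- × X-Y
Offspring: 1 X+X-, 1 X+Y, 1 X-X-, 1 X-Y
Probability of an affected offspring: 2/4 = 1/2
Expected count = 1/2 × 228 = 114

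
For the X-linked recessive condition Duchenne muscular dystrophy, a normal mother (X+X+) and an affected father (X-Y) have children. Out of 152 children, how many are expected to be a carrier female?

Cross: X+X+ × X-Y
Offspring: 2 X+X-, 2 X+Y
Probability of a carrier female: 2/4 = 1/2
Expected count = 1/2 × 152 = 76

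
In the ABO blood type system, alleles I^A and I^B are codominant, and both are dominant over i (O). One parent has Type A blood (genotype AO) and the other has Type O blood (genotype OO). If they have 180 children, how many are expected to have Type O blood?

Cross: AO × OO
Possible offspring genotypes: 2 AO, 2 OO
Blood type counts: 2 Type A, 2 Type O
Probability of Type O: 2/4 = 1/2
Expected count = 1/2 × 180 = 90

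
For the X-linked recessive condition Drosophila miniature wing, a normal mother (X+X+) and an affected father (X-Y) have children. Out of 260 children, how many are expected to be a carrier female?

Cross: X+X+ × X-Y
Offspring: 2 X+X-, 2 X+Y
Probability of a carrier female: 2/4 = 1/2
Expected count = 1/2 × 260 = 130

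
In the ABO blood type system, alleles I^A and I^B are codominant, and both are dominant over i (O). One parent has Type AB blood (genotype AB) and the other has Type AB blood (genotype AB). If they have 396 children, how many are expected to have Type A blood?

Cross: AB × AB
Possible offspring genotypes: 1 AA, 2 AB, 1 BB
Blood type counts: 1 Type A, 2 Type AB, 1 Type B
Probability of Type A: 1/4
Expected count = 1/4 × 396 = 99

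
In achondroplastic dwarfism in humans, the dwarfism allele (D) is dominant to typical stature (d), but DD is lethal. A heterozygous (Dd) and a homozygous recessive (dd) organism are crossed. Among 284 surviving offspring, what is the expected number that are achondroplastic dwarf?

Cross: Dd × dd
Punnett square offspring (before lethality): 2 Dd, 2 dd
No DD offspring are produced in this cross.
achondroplastic dwarf: 2 out of 4 → fraction 1/2
Expected count = 1/2 × 284 = 142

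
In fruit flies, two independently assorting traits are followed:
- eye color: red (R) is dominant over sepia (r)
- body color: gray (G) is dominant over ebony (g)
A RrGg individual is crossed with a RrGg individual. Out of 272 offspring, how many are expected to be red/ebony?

Dihybrid cross RrGg × RrGg — consider each gene separately:
eye color: Rr × Rr → 1 RR, 2 Rr, 1 rr → 3 R_ : 1 rr (out of 4)
body color: Gg × Gg → 1 GG, 2 Gg, 1 gg → 3 G_ : 1 gg (out of 4)
Combine (counts out of 4 × 4 = 16): red/gray (R_G_) = 3×3 = 9; red/ebony (R_gg) = 3×1 = 3; sepia/gray (rrG_) = 1×3 = 3; sepia/ebony (rrgg) = 1×1 = 1
Phenotype counts (out of 16): 9 red/gray, 3 red/ebony, 3 sepia/gray, 1 sepia/ebony
red/ebony: 3 out of 16 → fraction 3/16
Expected count = 3/16 × 272 = 51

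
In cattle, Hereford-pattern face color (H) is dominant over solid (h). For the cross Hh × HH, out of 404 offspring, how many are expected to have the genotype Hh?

Punnett square for Hh × HH:
Offspring genotypes: 2 HH, 2 Hh
Total offspring: 4
Count with target: 2
Probability: 2/4 = 1/2
Expected count = 1/2 × 404 = 202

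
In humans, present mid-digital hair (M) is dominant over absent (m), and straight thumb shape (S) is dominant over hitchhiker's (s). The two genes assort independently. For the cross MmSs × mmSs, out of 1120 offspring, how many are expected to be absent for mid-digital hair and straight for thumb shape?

Dihybrid cross MmSs × mmSs — consider each gene separately:
mid-digital hair: Mm × mm → 2 Mm, 2 mm → 2 M_ : 2 mm (out of 4)
thumb shape: Ss × Ss → 1 SS, 2 Ss, 1 ss → 3 S_ : 1 ss (out of 4)
Looking for: absent (mm) and straight (S_)
P(absent) = 2/4, P(straight) = 3/4
P(both) = 2/4 × 3/4 = 6/16 = 3/8
Expected count = 3/8 × 1120 = 420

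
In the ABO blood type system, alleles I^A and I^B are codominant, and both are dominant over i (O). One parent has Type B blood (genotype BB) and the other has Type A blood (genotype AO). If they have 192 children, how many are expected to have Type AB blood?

Cross: BB × AO
Possible offspring genotypes: 2 AB, 2 BO
Blood type counts: 2 Type AB, 2 Type B
Probability of Type AB: 2/4 = 1/2
Expected count = 1/2 × 192 = 96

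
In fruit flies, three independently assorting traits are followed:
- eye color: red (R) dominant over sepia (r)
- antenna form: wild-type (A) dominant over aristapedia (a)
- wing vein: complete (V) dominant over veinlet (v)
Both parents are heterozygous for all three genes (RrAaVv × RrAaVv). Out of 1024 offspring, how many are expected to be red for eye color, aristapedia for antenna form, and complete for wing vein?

Trihybrid cross: RrAaVv × RrAaVv
Each trait segregates independently with a 3:1 phenotypic ratio, so each gene contributes 3/4 (dominant) or 1/4 (recessive).
Target: red (eye color), aristapedia (antenna form), complete (wing vein)
Probability = product of independent per-trait probabilities
= 3/4 × 1/4 × 3/4 = 9/64
Expected count = 9/64 × 1024 = 144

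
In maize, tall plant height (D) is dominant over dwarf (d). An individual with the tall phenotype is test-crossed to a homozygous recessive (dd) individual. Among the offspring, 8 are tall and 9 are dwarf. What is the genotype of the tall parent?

Test cross: ? × dd
Offspring: 8 tall, 9 dwarf — approximately 1:1.
A 1:1 ratio in a test cross indicates the unknown parent is heterozygous (Dd).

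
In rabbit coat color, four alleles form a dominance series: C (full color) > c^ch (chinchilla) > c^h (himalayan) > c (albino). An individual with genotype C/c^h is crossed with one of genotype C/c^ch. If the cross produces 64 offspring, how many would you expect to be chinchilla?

Cross: C/c^h × C/c^ch
Allele dominance: C > c^ch > c^h > c
Offspring genotypes: 1 C/C, 1 C/c^ch, 1 C/c^h, 1 c^ch/c^h
Phenotype counts: 3 full color, 1 chinchilla
chinchilla: 1 out of 4 → fraction 1/4
Expected count = 1/4 × 64 = 16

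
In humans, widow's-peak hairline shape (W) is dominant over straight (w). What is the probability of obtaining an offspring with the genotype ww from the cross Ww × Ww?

Punnett square for Ww × Ww:
Offspring genotypes: 1 WW, 2 Ww, 1 ww
Total offspring: 4
Count with target: 1
Probability: 1/4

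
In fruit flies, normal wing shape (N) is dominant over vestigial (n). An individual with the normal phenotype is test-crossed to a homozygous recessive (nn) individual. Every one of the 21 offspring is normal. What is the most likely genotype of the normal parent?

Test cross: ? × nn
All offspring are normal.
If the unknown parent were heterozygous (Nn), about half of 21 offspring would be vestigial; none are. The unknown parent is most likely homozygous dominant (NN).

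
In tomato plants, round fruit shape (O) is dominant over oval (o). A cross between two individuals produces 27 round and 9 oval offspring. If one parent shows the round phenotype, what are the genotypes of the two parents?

Observed offspring: 27 round, 9 oval
The observed ratio simplifies to 3:1. Oval (oo) offspring appear, so each parent must contribute one o allele. The parent stated to show round carries O, so it is Oo. The other parent is then either Oo or oo: Oo × oo would give a 1:1 split, whereas Oo × Oo gives 3:1 — matching the data. So both parents are heterozygous (Oo × Oo).
Parent genotypes: Oo × Oo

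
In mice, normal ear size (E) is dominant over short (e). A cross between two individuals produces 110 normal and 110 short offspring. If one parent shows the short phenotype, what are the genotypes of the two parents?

Observed offspring: 110 normal, 110 short
The observed ratio simplifies to 1:1. One parent shows short, so its genotype must be ee. A 1:1 offspring split requires the other parent to be heterozygous (Ee).
Parent genotypes: ee × Ee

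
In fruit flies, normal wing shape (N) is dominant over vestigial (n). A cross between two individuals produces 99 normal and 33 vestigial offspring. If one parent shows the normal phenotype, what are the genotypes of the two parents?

Observed offspring: 99 normal, 33 vestigial
The observed ratio simplifies to 3:1. Vestigial (nn) offspring appear, so each parent must contribute one n allele. The parent stated to show normal carries N, so it is Nn. The other parent is then either Nn or nn: Nn × nn would give a 1:1 split, whereas Nn × Nn gives 3:1 — matching the data. So both parents are heterozygous (Nn × Nn).
Parent genotypes: Nn × Nn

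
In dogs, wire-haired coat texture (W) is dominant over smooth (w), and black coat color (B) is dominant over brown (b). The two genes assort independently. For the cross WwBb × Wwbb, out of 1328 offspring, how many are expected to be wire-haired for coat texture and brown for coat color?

Dihybrid cross WwBb × Wwbb — consider each gene separately:
coat texture: Ww × Ww → 1 WW, 2 Ww, 1 ww → 3 W_ : 1 ww (out of 4)
coat color: Bb × bb → 2 Bb, 2 bb → 2 B_ : 2 bb (out of 4)
Looking for: wire-haired (W_) and brown (bb)
P(wire-haired) = 3/4, P(brown) = 2/4
P(both) = 3/4 × 2/4 = 6/16 = 3/8
Expected count = 3/8 × 1328 = 498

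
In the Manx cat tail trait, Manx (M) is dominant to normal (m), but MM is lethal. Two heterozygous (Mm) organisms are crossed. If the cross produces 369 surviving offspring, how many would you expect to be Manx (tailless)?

Cross: Mm × Mm
Punnett square offspring (before lethality): 1 MM, 2 Mm, 1 mm
The MM genotype is lethal (embryos die); surviving offspring: 2 Mm, 1 mm
Manx (tailless): 2 out of 3 → fraction 2/3
Expected count = 2/3 × 369 = 246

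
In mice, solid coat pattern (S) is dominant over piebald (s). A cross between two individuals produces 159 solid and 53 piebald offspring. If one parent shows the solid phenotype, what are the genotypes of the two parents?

Observed offspring: 159 solid, 53 piebald
The observed ratio simplifies to 3:1. Piebald (ss) offspring appear, so each parent must contribute one s allele. The parent stated to show solid carries S, so it is Ss. The other parent is then either Ss or ss: Ss × ss would give a 1:1 split, whereas Ss × Ss gives 3:1 — matching the data. So both parents are heterozygous (Ss × Ss).
Parent genotypes: Ss × Ss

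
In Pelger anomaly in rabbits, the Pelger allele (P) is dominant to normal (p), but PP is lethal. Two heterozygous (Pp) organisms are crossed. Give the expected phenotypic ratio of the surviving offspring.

Cross: Pp × Pp
Punnett square offspring (before lethality): 1 PP, 2 Pp, 1 pp
The PP genotype is lethal (embryos die); surviving offspring: 2 Pp, 1 pp
Ratio: 2 Pelger : 1 normal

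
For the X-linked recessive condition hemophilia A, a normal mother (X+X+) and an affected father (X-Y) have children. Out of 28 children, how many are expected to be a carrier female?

Cross: X+X+ × X-Y
Offspring: 2 X+X-, 2 X+Y
Probability of a carrier female: 2/4 = 1/2
Expected count = 1/2 × 28 = 14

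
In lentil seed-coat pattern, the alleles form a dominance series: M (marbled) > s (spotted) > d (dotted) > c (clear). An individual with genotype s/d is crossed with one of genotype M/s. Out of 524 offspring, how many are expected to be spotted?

Cross: s/d × M/s
Allele dominance: M > s > d > c
Offspring genotypes: 1 M/s, 1 s/s, 1 M/d, 1 s/d
Phenotype counts: 2 marbled, 2 spotted
spotted: 2 out of 4 → fraction 1/2
Expected count = 1/2 × 524 = 262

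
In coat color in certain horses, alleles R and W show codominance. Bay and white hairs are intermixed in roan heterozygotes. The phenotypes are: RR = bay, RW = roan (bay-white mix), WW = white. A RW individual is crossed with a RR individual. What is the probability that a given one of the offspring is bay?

Punnett square for RW × RR:
Offspring genotypes: 2 RR, 2 RW
Phenotype counts: 2 bay, 2 roan (bay-white mix)
bay: 2 out of 4
Probability: 2/4 = 1/2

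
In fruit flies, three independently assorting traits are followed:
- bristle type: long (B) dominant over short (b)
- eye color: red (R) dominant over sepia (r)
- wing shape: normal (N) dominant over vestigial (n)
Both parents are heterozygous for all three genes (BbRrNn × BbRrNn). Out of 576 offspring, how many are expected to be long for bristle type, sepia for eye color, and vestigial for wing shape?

Trihybrid cross: BbRrNn × BbRrNn
Each trait segregates independently with a 3:1 phenotypic ratio, so each gene contributes 3/4 (dominant) or 1/4 (recessive).
Target: long (bristle type), sepia (eye color), vestigial (wing shape)
Probability = product of independent per-trait probabilities
= 3/4 × 1/4 × 1/4 = 3/64
Expected count = 3/64 × 576 = 27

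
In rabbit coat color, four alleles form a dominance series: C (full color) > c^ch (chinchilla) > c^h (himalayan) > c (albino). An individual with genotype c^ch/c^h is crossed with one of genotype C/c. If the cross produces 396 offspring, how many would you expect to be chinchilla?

Cross: c^ch/c^h × C/c
Allele dominance: C > c^ch > c^h > c
Offspring genotypes: 1 C/c^ch, 1 c^ch/c, 1 C/c^h, 1 c^h/c
Phenotype counts: 2 full color, 1 chinchilla, 1 himalayan
chinchilla: 1 out of 4 → fraction 1/4
Expected count = 1/4 × 396 = 99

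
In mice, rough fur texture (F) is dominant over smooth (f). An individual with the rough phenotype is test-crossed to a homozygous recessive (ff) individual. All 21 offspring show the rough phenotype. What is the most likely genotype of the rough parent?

Test cross: ? × ff
All offspring are rough.
If the unknown parent were heterozygous (Ff), about half of 21 offspring would be smooth; none are. The unknown parent is most likely homozygous dominant (FF).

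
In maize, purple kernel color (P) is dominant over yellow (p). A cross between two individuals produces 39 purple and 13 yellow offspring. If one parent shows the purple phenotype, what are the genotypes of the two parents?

Observed offspring: 39 purple, 13 yellow
The observed ratio simplifies to 3:1. Yellow (pp) offspring appear, so each parent must contribute one p allele. The parent stated to show purple carries P, so it is Pp. The other parent is then either Pp or pp: Pp × pp would give a 1:1 split, whereas Pp × Pp gives 3:1 — matching the data. So both parents are heterozygous (Pp × Pp).
Parent genotypes: Pp × Pp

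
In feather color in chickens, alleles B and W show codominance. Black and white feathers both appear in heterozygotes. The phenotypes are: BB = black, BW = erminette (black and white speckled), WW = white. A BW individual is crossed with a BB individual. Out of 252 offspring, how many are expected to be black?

Punnett square for BW × BB:
Offspring genotypes: 2 BB, 2 BW
Phenotype counts: 2 black, 2 erminette (black and white speckled)
black: 2 out of 4 → fraction 1/2
Expected count = 1/2 × 252 = 126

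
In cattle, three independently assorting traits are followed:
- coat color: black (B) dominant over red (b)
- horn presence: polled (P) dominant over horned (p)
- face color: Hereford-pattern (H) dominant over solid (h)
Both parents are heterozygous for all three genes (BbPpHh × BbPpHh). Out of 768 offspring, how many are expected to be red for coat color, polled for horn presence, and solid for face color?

Trihybrid cross: BbPpHh × BbPpHh
Each trait segregates independently with a 3:1 phenotypic ratio, so each gene contributes 3/4 (dominant) or 1/4 (recessive).
Target: red (coat color), polled (horn presence), solid (face color)
Probability = product of independent per-trait probabilities
= 1/4 × 3/4 × 1/4 = 3/64
Expected count = 3/64 × 768 = 36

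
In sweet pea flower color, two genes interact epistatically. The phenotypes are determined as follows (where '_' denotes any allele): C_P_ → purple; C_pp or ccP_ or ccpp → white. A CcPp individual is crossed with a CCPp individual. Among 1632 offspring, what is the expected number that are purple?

Cross: CcPp × CCPp — consider each gene separately:
C gene: Cc × CC → 2 CC, 2 Cc → 4 C_ (out of 4)
P gene: Pp × Pp → 1 PP, 2 Pp, 1 pp → 3 P_ : 1 pp (out of 4)
Genotype classes (out of 4 × 4 = 16): C_P_ = 4×3 = 12; C_pp = 4×1 = 4
Apply the phenotype rules: C_P_ (12) → purple; C_pp (4) → white
Phenotype counts (out of 16): 12 purple, 4 white
purple: 12 out of 16 → fraction 3/4
Expected count = 3/4 × 1632 = 1224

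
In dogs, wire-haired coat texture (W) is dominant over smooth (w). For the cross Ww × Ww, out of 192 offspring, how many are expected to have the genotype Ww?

Punnett square for Ww × Ww:
Offspring genotypes: 1 WW, 2 Ww, 1 ww
Total offspring: 4
Count with target: 2
Probability: 2/4 = 1/2
Expected count = 1/2 × 192 = 96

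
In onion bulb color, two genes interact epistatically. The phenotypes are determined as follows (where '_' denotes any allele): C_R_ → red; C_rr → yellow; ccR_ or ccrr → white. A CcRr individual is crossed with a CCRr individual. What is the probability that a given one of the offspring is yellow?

Cross: CcRr × CCRr — consider each gene separately:
C gene: Cc × CC → 2 CC, 2 Cc → 4 C_ (out of 4)
R gene: Rr × Rr → 1 RR, 2 Rr, 1 rr → 3 R_ : 1 rr (out of 4)
Genotype classes (out of 4 × 4 = 16): C_R_ = 4×3 = 12; C_rr = 4×1 = 4
Apply the phenotype rules: C_R_ (12) → red; C_rr (4) → yellow
Phenotype counts (out of 16): 12 red, 4 yellow
yellow: 4 out of 16
Probability: 4/16 = 1/4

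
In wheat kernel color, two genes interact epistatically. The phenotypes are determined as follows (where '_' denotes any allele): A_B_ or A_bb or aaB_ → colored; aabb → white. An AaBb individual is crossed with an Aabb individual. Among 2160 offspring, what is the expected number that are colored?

Cross: AaBb × Aabb — consider each gene separately:
A gene: Aa × Aa → 1 AA, 2 Aa, 1 aa → 3 A_ : 1 aa (out of 4)
B gene: Bb × bb → 2 Bb, 2 bb → 2 B_ : 2 bb (out of 4)
Genotype classes (out of 4 × 4 = 16): A_B_ = 3×2 = 6; A_bb = 3×2 = 6; aaB_ = 1×2 = 2; aabb = 1×2 = 2
Apply the phenotype rules: A_B_ (6) + A_bb (6) + aaB_ (2) → colored; aabb (2) → white
Phenotype counts (out of 16): 14 colored, 2 white
colored: 14 out of 16 → fraction 7/8
Expected count = 7/8 × 2160 = 1890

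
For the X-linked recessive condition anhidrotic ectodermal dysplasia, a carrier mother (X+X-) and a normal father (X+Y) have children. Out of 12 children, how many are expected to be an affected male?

Cross: X+X- × X+Y
Offspring: 1 X+X+, 1 X+Y, 1 X+X-, 1 X-Y
Probability of an affected male: 1/4
Expected count = 1/4 × 12 = 3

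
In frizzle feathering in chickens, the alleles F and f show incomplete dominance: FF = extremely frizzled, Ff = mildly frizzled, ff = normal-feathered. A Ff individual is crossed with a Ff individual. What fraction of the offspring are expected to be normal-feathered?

Punnett square for Ff × Ff:
Offspring genotypes: 1 FF, 2 Ff, 1 ff
Phenotype counts: 1 extremely frizzled, 2 mildly frizzled, 1 normal-feathered
normal-feathered: 1 out of 4
Probability: 1/4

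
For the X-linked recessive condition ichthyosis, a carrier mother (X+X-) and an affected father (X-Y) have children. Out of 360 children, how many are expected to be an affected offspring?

Cross: X+X- × X-Y
Offspring: 1 X+X-, 1 X+Y, 1 X-X-, 1 X-Y
Probability of an affected offspring: 2/4 = 1/2
Expected count = 1/2 × 360 = 180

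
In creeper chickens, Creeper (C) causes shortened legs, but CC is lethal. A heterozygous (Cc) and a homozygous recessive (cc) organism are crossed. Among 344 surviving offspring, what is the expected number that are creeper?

Cross: Cc × cc
Punnett square offspring (before lethality): 2 Cc, 2 cc
No CC offspring are produced in this cross.
creeper: 2 out of 4 → fraction 1/2
Expected count = 1/2 × 344 = 172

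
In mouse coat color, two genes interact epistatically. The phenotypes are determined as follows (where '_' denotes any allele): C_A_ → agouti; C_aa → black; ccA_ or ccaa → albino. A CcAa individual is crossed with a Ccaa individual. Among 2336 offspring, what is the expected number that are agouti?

Cross: CcAa × Ccaa — consider each gene separately:
C gene: Cc × Cc → 1 CC, 2 Cc, 1 cc → 3 C_ : 1 cc (out of 4)
A gene: Aa × aa → 2 Aa, 2 aa → 2 A_ : 2 aa (out of 4)
Genotype classes (out of 4 × 4 = 16): C_A_ = 3×2 = 6; C_aa = 3×2 = 6; ccA_ = 1×2 = 2; ccaa = 1×2 = 2
Apply the phenotype rules: C_A_ (6) → agouti; C_aa (6) → black; ccA_ (2) + ccaa (2) → albino
Phenotype counts (out of 16): 6 agouti, 6 black, 4 albino
agouti: 6 out of 16 → fraction 3/8
Expected count = 3/8 × 2336 = 876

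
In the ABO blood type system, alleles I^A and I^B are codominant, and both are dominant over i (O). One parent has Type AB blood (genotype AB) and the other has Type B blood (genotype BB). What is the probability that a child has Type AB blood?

Cross: AB × BB
Possible offspring genotypes: 2 AB, 2 BB
Blood type counts: 2 Type AB, 2 Type B
Probability of Type AB: 2/4 = 1/2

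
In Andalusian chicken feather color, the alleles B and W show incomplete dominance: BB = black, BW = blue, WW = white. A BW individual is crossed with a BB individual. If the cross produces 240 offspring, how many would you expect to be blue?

Punnett square for BW × BB:
Offspring genotypes: 2 BB, 2 BW
Phenotype counts: 2 black, 2 blue
blue: 2 out of 4 → fraction 1/2
Expected count = 1/2 × 240 = 120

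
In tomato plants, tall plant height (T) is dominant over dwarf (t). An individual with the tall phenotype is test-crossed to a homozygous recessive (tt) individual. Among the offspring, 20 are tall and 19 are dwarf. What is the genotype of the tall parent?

Test cross: ? × tt
Offspring: 20 tall, 19 dwarf — approximately 1:1.
A 1:1 ratio in a test cross indicates the unknown parent is heterozygous (Tt).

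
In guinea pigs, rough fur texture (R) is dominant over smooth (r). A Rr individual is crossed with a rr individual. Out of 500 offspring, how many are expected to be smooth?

Punnett square for Rr × rr:
Offspring genotypes: 2 Rr, 2 rr
rough: 2, smooth: 2
smooth: 2 out of 4 → fraction 1/2
Expected count = 1/2 × 500 = 250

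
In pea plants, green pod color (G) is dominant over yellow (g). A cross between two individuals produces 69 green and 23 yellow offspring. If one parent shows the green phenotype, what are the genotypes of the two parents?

Observed offspring: 69 green, 23 yellow
The observed ratio simplifies to 3:1. Yellow (gg) offspring appear, so each parent must contribute one g allele. The parent stated to show green carries G, so it is Gg. The other parent is then either Gg or gg: Gg × gg would give a 1:1 split, whereas Gg × Gg gives 3:1 — matching the data. So both parents are heterozygous (Gg × Gg).
Parent genotypes: Gg × Gg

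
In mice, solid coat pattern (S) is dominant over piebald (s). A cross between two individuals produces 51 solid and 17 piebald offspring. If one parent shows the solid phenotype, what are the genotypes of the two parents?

Observed offspring: 51 solid, 17 piebald
The observed ratio simplifies to 3:1. Piebald (ss) offspring appear, so each parent must contribute one s allele. The parent stated to show solid carries S, so it is Ss. The other parent is then either Ss or ss: Ss × ss would give a 1:1 split, whereas Ss × Ss gives 3:1 — matching the data. So both parents are heterozygous (Ss × Ss).
Parent genotypes: Ss × Ss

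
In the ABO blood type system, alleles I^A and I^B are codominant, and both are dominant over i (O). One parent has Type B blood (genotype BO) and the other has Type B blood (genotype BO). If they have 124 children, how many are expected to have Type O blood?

Cross: BO × BO
Possible offspring genotypes: 1 BB, 2 BO, 1 OO
Blood type counts: 3 Type B, 1 Type O
Probability of Type O: 1/4
Expected count = 1/4 × 124 = 31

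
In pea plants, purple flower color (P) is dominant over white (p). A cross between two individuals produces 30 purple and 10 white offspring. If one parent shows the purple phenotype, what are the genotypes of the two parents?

Observed offspring: 30 purple, 10 white
The observed ratio simplifies to 3:1. White (pp) offspring appear, so each parent must contribute one p allele. The parent stated to show purple carries P, so it is Pp. The other parent is then either Pp or pp: Pp × pp would give a 1:1 split, whereas Pp × Pp gives 3:1 — matching the data. So both parents are heterozygous (Pp × Pp).
Parent genotypes: Pp × Pp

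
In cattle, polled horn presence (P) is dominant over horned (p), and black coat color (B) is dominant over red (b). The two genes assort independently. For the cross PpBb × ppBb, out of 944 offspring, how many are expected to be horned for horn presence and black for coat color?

Dihybrid cross PpBb × ppBb — consider each gene separately:
horn presence: Pp × pp → 2 Pp, 2 pp → 2 P_ : 2 pp (out of 4)
coat color: Bb × Bb → 1 BB, 2 Bb, 1 bb → 3 B_ : 1 bb (out of 4)
Looking for: horned (pp) and black (B_)
P(horned) = 2/4, P(black) = 3/4
P(both) = 2/4 × 3/4 = 6/16 = 3/8
Expected count = 3/8 × 944 = 354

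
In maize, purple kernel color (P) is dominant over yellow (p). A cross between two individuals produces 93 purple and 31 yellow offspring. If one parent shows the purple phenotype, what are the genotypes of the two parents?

Observed offspring: 93 purple, 31 yellow
The observed ratio simplifies to 3:1. Yellow (pp) offspring appear, so each parent must contribute one p allele. The parent stated to show purple carries P, so it is Pp. The other parent is then either Pp or pp: Pp × pp would give a 1:1 split, whereas Pp × Pp gives 3:1 — matching the data. So both parents are heterozygous (Pp × Pp).
Parent genotypes: Pp × Pp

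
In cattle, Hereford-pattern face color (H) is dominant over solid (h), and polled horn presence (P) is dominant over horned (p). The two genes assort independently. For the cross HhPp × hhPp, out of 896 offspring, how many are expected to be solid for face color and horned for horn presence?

Dihybrid cross HhPp × hhPp — consider each gene separately:
face color: Hh × hh → 2 Hh, 2 hh → 2 H_ : 2 hh (out of 4)
horn presence: Pp × Pp → 1 PP, 2 Pp, 1 pp → 3 P_ : 1 pp (out of 4)
Looking for: solid (hh) and horned (pp)
P(solid) = 2/4, P(horned) = 1/4
P(both) = 2/4 × 1/4 = 2/16 = 1/8
Expected count = 1/8 × 896 = 112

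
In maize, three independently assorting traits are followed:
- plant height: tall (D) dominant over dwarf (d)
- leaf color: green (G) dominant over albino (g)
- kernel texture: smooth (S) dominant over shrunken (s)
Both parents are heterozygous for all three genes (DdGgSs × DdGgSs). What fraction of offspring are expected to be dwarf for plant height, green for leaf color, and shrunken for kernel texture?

Trihybrid cross: DdGgSs × DdGgSs
Each trait segregates independently with a 3:1 phenotypic ratio, so each gene contributes 3/4 (dominant) or 1/4 (recessive).
Target: dwarf (plant height), green (leaf color), shrunken (kernel texture)
Probability = product of independent per-trait probabilities
= 1/4 × 3/4 × 1/4 = 3/64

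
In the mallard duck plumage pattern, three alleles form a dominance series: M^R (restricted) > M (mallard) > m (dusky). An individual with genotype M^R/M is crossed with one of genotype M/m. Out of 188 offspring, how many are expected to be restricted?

Cross: M^R/M × M/m
Allele dominance: M^R > M > m
Offspring genotypes: 1 M^R/M, 1 M^R/m, 1 M/M, 1 M/m
Phenotype counts: 2 restricted, 2 mallard
restricted: 2 out of 4 → fraction 1/2
Expected count = 1/2 × 188 = 94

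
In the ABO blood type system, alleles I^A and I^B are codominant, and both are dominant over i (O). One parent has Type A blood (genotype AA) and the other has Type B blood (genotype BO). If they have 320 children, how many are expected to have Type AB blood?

Cross: AA × BO
Possible offspring genotypes: 2 AB, 2 AO
Blood type counts: 2 Type AB, 2 Type A
Probability of Type AB: 2/4 = 1/2
Expected count = 1/2 × 320 = 160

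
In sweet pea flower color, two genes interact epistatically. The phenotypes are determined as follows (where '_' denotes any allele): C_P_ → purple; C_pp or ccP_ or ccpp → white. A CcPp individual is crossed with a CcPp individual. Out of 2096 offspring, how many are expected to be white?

Cross: CcPp × CcPp — consider each gene separately:
C gene: Cc × Cc → 1 CC, 2 Cc, 1 cc → 3 C_ : 1 cc (out of 4)
P gene: Pp × Pp → 1 PP, 2 Pp, 1 pp → 3 P_ : 1 pp (out of 4)
Genotype classes (out of 4 × 4 = 16): C_P_ = 3×3 = 9; C_pp = 3×1 = 3; ccP_ = 1×3 = 3; ccpp = 1×1 = 1
Apply the phenotype rules: C_P_ (9) → purple; C_pp (3) + ccP_ (3) + ccpp (1) → white
Phenotype counts (out of 16): 9 purple, 7 white
white: 7 out of 16 → fraction 7/16
Expected count = 7/16 × 2096 = 917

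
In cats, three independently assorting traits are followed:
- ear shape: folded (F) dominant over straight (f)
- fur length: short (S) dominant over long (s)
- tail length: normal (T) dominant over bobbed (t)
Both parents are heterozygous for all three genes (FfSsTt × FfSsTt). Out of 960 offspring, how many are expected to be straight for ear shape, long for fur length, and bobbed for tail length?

Trihybrid cross: FfSsTt × FfSsTt
Each trait segregates independently with a 3:1 phenotypic ratio, so each gene contributes 3/4 (dominant) or 1/4 (recessive).
Target: straight (ear shape), long (fur length), bobbed (tail length)
Probability = product of independent per-trait probabilities
= 1/4 × 1/4 × 1/4 = 1/64
Expected count = 1/64 × 960 = 15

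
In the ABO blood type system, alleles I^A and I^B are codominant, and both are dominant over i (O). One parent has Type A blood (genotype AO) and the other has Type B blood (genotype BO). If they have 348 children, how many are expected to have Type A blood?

Cross: AO × BO
Possible offspring genotypes: 1 AB, 1 AO, 1 BO, 1 OO
Blood type counts: 1 Type AB, 1 Type A, 1 Type B, 1 Type O
Probability of Type A: 1/4
Expected count = 1/4 × 348 = 87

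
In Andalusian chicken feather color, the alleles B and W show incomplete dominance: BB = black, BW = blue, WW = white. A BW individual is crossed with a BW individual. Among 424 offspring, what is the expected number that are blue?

Punnett square for BW × BW:
Offspring genotypes: 1 BB, 2 BW, 1 WW
Phenotype counts: 1 black, 2 blue, 1 white
blue: 2 out of 4 → fraction 1/2
Expected count = 1/2 × 424 = 212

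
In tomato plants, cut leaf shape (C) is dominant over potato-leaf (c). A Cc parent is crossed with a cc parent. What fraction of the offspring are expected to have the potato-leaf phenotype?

Punnett square for Cc × cc:
Offspring genotypes: 2 Cc, 2 cc
Total offspring: 4
Count with target: 2
Probability: 2/4 = 1/2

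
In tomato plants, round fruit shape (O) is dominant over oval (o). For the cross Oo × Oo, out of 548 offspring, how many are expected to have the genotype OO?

Punnett square for Oo × Oo:
Offspring genotypes: 1 OO, 2 Oo, 1 oo
Total offspring: 4
Count with target: 1
Probability: 1/4
Expected count = 1/4 × 548 = 137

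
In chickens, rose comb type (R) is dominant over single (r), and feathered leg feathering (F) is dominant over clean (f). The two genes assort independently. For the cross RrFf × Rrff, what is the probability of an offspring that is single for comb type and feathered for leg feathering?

Dihybrid cross RrFf × Rrff — consider each gene separately:
comb type: Rr × Rr → 1 RR, 2 Rr, 1 rr → 3 R_ : 1 rr (out of 4)
leg feathering: Ff × ff → 2 Ff, 2 ff → 2 F_ : 2 ff (out of 4)
Looking for: single (rr) and feathered (F_)
P(single) = 1/4, P(feathered) = 2/4
P(both) = 1/4 × 2/4 = 2/16 = 1/8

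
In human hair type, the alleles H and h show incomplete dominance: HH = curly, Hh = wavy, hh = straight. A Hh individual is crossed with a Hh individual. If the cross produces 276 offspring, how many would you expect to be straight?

Punnett square for Hh × Hh:
Offspring genotypes: 1 HH, 2 Hh, 1 hh
Phenotype counts: 1 curly, 2 wavy, 1 straight
straight: 1 out of 4 → fraction 1/4
Expected count = 1/4 × 276 = 69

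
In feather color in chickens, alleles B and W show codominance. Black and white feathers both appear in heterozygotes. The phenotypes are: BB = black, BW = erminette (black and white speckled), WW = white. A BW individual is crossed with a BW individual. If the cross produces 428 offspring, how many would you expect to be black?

Punnett square for BW × BW:
Offspring genotypes: 1 BB, 2 BW, 1 WW
Phenotype counts: 1 black, 2 erminette (black and white speckled), 1 white
black: 1 out of 4 → fraction 1/4
Expected count = 1/4 × 428 = 107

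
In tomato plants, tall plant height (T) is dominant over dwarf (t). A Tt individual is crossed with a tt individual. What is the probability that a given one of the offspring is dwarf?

Punnett square for Tt × tt:
Offspring genotypes: 2 Tt, 2 tt
tall: 2, dwarf: 2
dwarf: 2 out of 4
Probability: 2/4 = 1/2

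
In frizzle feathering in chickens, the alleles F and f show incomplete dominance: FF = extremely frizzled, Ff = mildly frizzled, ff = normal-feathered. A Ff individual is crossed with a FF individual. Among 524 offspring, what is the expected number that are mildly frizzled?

Punnett square for Ff × FF:
Offspring genotypes: 2 FF, 2 Ff
Phenotype counts: 2 extremely frizzled, 2 mildly frizzled
mildly frizzled: 2 out of 4 → fraction 1/2
Expected count = 1/2 × 524 = 262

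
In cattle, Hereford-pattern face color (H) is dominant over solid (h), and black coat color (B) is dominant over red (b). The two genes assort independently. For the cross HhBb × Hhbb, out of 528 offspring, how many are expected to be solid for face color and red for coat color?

Dihybrid cross HhBb × Hhbb — consider each gene separately:
face color: Hh × Hh → 1 HH, 2 Hh, 1 hh → 3 H_ : 1 hh (out of 4)
coat color: Bb × bb → 2 Bb, 2 bb → 2 B_ : 2 bb (out of 4)
Looking for: solid (hh) and red (bb)
P(solid) = 1/4, P(red) = 2/4
P(both) = 1/4 × 2/4 = 2/16 = 1/8
Expected count = 1/8 × 528 = 66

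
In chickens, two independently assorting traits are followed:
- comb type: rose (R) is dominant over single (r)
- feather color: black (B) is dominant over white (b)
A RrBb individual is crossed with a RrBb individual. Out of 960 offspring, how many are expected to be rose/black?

Dihybrid cross RrBb × RrBb — consider each gene separately:
comb type: Rr × Rr → 1 RR, 2 Rr, 1 rr → 3 R_ : 1 rr (out of 4)
feather color: Bb × Bb → 1 BB, 2 Bb, 1 bb → 3 B_ : 1 bb (out of 4)
Combine (counts out of 4 × 4 = 16): rose/black (R_B_) = 3×3 = 9; rose/white (R_bb) = 3×1 = 3; single/black (rrB_) = 1×3 = 3; single/white (rrbb) = 1×1 = 1
Phenotype counts (out of 16): 9 rose/black, 3 rose/white, 3 single/black, 1 single/white
rose/black: 9 out of 16 → fraction 9/16
Expected count = 9/16 × 960 = 540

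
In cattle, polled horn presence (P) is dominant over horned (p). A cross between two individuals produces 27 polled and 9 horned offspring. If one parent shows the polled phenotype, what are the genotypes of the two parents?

Observed offspring: 27 polled, 9 horned
The observed ratio simplifies to 3:1. Horned (pp) offspring appear, so each parent must contribute one p allele. The parent stated to show polled carries P, so it is Pp. The other parent is then either Pp or pp: Pp × pp would give a 1:1 split, whereas Pp × Pp gives 3:1 — matching the data. So both parents are heterozygous (Pp × Pp).
Parent genotypes: Pp × Pp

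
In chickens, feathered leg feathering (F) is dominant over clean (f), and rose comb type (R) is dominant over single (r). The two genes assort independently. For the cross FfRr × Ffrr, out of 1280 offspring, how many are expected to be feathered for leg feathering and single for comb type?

Dihybrid cross FfRr × Ffrr — consider each gene separately:
leg feathering: Ff × Ff → 1 FF, 2 Ff, 1 ff → 3 F_ : 1 ff (out of 4)
comb type: Rr × rr → 2 Rr, 2 rr → 2 R_ : 2 rr (out of 4)
Looking for: feathered (F_) and single (rr)
P(feathered) = 3/4, P(single) = 2/4
P(both) = 3/4 × 2/4 = 6/16 = 3/8
Expected count = 3/8 × 1280 = 480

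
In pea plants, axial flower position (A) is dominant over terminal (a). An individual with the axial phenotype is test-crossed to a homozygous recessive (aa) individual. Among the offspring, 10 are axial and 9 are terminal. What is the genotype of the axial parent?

Test cross: ? × aa
Offspring: 10 axial, 9 terminal — approximately 1:1.
A 1:1 ratio in a test cross indicates the unknown parent is heterozygous (Aa).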